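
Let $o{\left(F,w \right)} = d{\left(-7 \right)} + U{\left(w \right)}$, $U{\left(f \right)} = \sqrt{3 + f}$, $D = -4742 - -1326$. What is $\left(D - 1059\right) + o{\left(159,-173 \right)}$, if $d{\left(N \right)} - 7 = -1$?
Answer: $-4469 + i \sqrt{170} \approx -4469.0 + 13.038 i$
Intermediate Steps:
$d{\left(N \right)} = 6$ ($d{\left(N \right)} = 7 - 1 = 6$)
$D = -3416$ ($D = -4742 + 1326 = -3416$)
$o{\left(F,w \right)} = 6 + \sqrt{3 + w}$
$\left(D - 1059\right) + o{\left(159,-173 \right)} = \left(-3416 - 1059\right) + \left(6 + \sqrt{3 - 173}\right) = -4475 + \left(6 + \sqrt{-170}\right) = -4475 + \left(6 + i \sqrt{170}\right) = -4469 + i \sqrt{170}$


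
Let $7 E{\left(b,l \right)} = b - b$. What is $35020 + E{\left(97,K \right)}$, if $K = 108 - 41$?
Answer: $35020$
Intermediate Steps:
$K = 67$ ($K = 108 - 41 = 67$)
$E{\left(b,l \right)} = 0$ ($E{\left(b,l \right)} = \frac{b - b}{7} = \frac{1}{7} \cdot 0 = 0$)
$35020 + E{\left(97,K \right)} = 35020 + 0 = 35020$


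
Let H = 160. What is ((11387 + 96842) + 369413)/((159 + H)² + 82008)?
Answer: 477642/183769 ≈ 2.5991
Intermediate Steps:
((11387 + 96842) + 369413)/((159 + H)² + 82008) = ((11387 + 96842) + 369413)/((159 + 160)² + 82008) = (108229 + 369413)/(319² + 82008) = 477642/(101761 + 82008) = 477642/183769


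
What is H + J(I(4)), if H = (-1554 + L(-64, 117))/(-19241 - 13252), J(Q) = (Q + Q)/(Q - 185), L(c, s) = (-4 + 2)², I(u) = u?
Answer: 20606/5881233 ≈ 0.0035037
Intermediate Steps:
L(c, s) = 4 (L(c, s) = (-2)² = 4)
J(Q) = 2*Q/(-185 + Q) (J(Q) = (2*Q)/(-185 + Q) = 2*Q/(-185 + Q))
H = 1550/32493 (H = (-1554 + 4)/(-19241 - 13252) = -1550/(-32493) = -1550*(-1/32493) = 1550/32493 ≈ 0.047703)
H + J(I(4)) = 1550/32493 + 2*4/(-185 + 4) = 1550/32493 + 2*4/(-181) = 1550/32493 + 2*4*(-1/181) = 1550/32493 - 8/181 = 20606/5881233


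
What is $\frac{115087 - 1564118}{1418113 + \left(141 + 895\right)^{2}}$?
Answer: $- \frac{1449031}{2491409} \approx -0.58161$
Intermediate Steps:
$\frac{115087 - 1564118}{1418113 + \left(141 + 895\right)^{2}} = - \frac{1449031}{1418113 + 1036^{2}} = - \frac{1449031}{1418113 + 1073296} = - \frac{1449031}{2491409}$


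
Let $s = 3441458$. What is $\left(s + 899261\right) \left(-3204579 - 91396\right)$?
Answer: $-14306901306025$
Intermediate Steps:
$\left(s + 899261\right) \left(-3204579 - 91396\right) = \left(3441458 + 899261\right) \left(-3204579 - 91396\right) = 4340719 \left(-3295975\right) = -14306901306025$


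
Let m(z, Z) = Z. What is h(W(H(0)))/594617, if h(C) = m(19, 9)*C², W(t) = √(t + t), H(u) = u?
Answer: 0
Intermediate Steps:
W(t) = √2*√t (W(t) = √(2*t) = √2*√t)
h(C) = 9*C²
h(W(H(0)))/594617 = (9*(√2*√0)²)/594617 = (9*(√2*0)²)*(1/594617) = (9*0²)*(1/594617) = (9*0)*(1/594617) = 0*(1/594617) = 0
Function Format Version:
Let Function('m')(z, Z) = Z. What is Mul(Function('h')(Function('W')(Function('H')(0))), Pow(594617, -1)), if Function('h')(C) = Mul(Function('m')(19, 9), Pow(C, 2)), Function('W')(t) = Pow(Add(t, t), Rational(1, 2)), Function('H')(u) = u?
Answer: 0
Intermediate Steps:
Function('W')(t) = Mul(Pow(2, Rational(1, 2)), Pow(t, Rational(1, 2))) (Function('W')(t) = Pow(Mul(2, t), Rational(1, 2)) = Mul(Pow(2, Rational(1, 2)), Pow(t, Rational(1, 2))))
Function('h')(C) = Mul(9, Pow(C, 2))
Mul(Function('h')(Function('W')(Function('H')(0))), Pow(594617, -1)) = Mul(Mul(9, Pow(Mul(Pow(2, Rational(1, 2)), Pow(0, Rational(1, 2))), 2)), Pow(594617, -1)) = Mul(Mul(9, Pow(Mul(Pow(2, Rational(1, 2)), 0), 2)), Rational(1, 594617)) = Mul(Mul(9, Pow(0, 2)), Rational(1, 594617)) = Mul(Mul(9, 0), Rational(1, 594617)) = Mul(0, Rational(1, 594617)) = 0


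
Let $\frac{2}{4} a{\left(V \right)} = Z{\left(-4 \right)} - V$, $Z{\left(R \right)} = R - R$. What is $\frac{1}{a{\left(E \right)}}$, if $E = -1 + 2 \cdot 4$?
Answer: $- \frac{1}{14} \approx -0.071429$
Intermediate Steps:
$Z{\left(R \right)} = 0$
$E = 7$ ($E = -1 + 8 = 7$)
$a{\left(V \right)} = - 2 V$ ($a{\left(V \right)} = 2 \left(0 - V\right) = 2 \left(- V\right) = - 2 V$)
$\frac{1}{a{\left(E \right)}} = \frac{1}{\left(-2\right) 7} = \frac{1}{-14} = - \frac{1}{14}$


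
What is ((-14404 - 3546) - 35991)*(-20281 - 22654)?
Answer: 2315956835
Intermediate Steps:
((-14404 - 3546) - 35991)*(-20281 - 22654) = (-17950 - 35991)*(-42935) = -53941*(-42935) = 2315956835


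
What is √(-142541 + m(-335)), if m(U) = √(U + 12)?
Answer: √(-142541 + I*√323) ≈ 0.024 + 377.55*I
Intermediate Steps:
m(U) = √(12 + U)
√(-142541 + m(-335)) = √(-142541 + √(12 - 335)) = √(-142541 + √(-323)) = √(-142541 + I*√323)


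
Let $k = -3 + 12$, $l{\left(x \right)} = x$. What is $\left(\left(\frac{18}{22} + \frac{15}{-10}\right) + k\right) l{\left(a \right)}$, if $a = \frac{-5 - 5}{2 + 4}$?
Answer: $- \frac{305}{22} \approx -13.864$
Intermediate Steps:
$a = - \frac{5}{3}$ ($a = - \frac{10}{6} = \left(-10\right) \frac{1}{6} = - \frac{5}{3} \approx -1.6667$)
$k = 9$
$\left(\left(\frac{18}{22} + \frac{15}{-10}\right) + k\right) l{\left(a \right)} = \left(\left(\frac{18}{22} + \frac{15}{-10}\right) + 9\right) \left(- \frac{5}{3}\right) = \left(\left(18 \cdot \frac{1}{22} + 15 \left(- \frac{1}{10}\right)\right) + 9\right) \left(- \frac{5}{3}\right) = \left(\left(\frac{9}{11} - \frac{3}{2}\right) + 9\right) \left(- \frac{5}{3}\right) = \left(- \frac{15}{22} + 9\right) \left(- \frac{5}{3}\right) = \frac{183}{22} \left(- \frac{5}{3}\right) = - \frac{305}{22}$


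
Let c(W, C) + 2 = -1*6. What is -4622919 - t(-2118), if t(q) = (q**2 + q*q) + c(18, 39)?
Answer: -13594759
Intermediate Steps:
c(W, C) = -8 (c(W, C) = -2 - 1*6 = -2 - 6 = -8)
t(q) = -8 + 2*q**2 (t(q) = (q**2 + q*q) - 8 = (q**2 + q**2) - 8 = 2*q**2 - 8 = -8 + 2*q**2)
-4622919 - t(-2118) = -4622919 - (-8 + 2*(-2118)**2) = -4622919 - (-8 + 2*4485924) = -4622919 - (-8 + 8971848) = -4622919 - 1*8971840 = -4622919 - 8971840 = -13594759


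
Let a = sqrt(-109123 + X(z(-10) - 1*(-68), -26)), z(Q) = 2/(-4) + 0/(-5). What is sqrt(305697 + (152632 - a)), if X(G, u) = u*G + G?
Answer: sqrt(1833316 - 2*I*sqrt(443242))/2 ≈ 677.0 - 0.24585*I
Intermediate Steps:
z(Q) = -1/2 (z(Q) = 2*(-1/4) + 0*(-1/5) = -1/2 + 0 = -1/2)
X(G, u) = G + G*u (X(G, u) = G*u + G = G + G*u)
a = I*sqrt(443242)/2 (a = sqrt(-109123 + (-1/2 - 1*(-68))*(1 - 26)) = sqrt(-109123 + (-1/2 + 68)*(-25)) = sqrt(-109123 + (135/2)*(-25)) = sqrt(-109123 - 3375/2) = sqrt(-221621/2) = I*sqrt(443242)/2 ≈ 332.88*I)
sqrt(305697 + (152632 - a)) = sqrt(305697 + (152632 - I*sqrt(443242)/2)) = sqrt(458329 - I*sqrt(443242)/2)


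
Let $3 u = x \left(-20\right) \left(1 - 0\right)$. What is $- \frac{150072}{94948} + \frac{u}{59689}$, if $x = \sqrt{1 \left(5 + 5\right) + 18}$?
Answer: $- \frac{37518}{23737} - \frac{40 \sqrt{7}}{179067} \approx -1.5812$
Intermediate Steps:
$x = 2 \sqrt{7}$ ($x = \sqrt{1 \cdot 10 + 18} = \sqrt{10 + 18} = \sqrt{28} = 2 \sqrt{7} \approx 5.2915$)
$u = - \frac{40 \sqrt{7}}{3}$ ($u = \frac{2 \sqrt{7} \left(-20\right) \left(1 - 0\right)}{3} = \frac{- 40 \sqrt{7} \left(1 + 0\right)}{3} = \frac{- 40 \sqrt{7} \cdot 1}{3} = \frac{\left(-40\right) \sqrt{7}}{3} = - \frac{40 \sqrt{7}}{3} \approx -35.277$)
$- \frac{150072}{94948} + \frac{u}{59689} = - \frac{150072}{94948} + \frac{\left(- \frac{40}{3}\right) \sqrt{7}}{59689} = \left(-150072\right) \frac{1}{94948} + - \frac{40 \sqrt{7}}{3} \cdot \frac{1}{59689} = - \frac{37518}{23737} - \frac{40 \sqrt{7}}{179067}$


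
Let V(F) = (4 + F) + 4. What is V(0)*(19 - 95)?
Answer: -608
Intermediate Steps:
V(F) = 8 + F
V(0)*(19 - 95) = (8 + 0)*(19 - 95) = 8*(-76) = -608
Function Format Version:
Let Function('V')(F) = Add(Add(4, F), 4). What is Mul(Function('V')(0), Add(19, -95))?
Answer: -608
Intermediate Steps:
Function('V')(F) = Add(8, F)
Mul(Function('V')(0), Add(19, -95)) = Mul(Add(8, 0), Add(19, -95)) = Mul(8, -76) = -608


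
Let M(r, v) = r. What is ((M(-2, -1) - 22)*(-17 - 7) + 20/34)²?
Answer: 96079204/289 ≈ 3.3245e+5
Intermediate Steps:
((M(-2, -1) - 22)*(-17 - 7) + 20/34)² = ((-2 - 22)*(-17 - 7) + 20/34)² = (-24*(-24) + 20*(1/34))² = (576 + 10/17)² = (9802/17)² = 96079204/289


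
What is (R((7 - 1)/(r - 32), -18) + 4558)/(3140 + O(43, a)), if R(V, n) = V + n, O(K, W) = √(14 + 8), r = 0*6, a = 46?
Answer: 57020045/39438312 - 72637*√22/157753248 ≈ 1.4436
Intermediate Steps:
r = 0
O(K, W) = √22
(R((7 - 1)/(r - 32), -18) + 4558)/(3140 + O(43, a)) = (((7 - 1)/(0 - 32) - 18) + 4558)/(3140 + √22) = ((6/(-32) - 18) + 4558)/(3140 + √22) = ((6*(-1/32) - 18) + 4558)/(3140 + √22) = ((-3/16 - 18) + 4558)/(3140 + √22) = (-291/16 + 4558)/(3140 + √22) = 72637/(16*(3140 + √22))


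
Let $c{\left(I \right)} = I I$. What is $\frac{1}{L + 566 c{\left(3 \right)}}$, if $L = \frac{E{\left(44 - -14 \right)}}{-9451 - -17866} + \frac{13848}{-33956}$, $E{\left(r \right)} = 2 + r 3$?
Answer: $\frac{6494085}{33078356384} \approx 0.00019632$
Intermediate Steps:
$c{\left(I \right)} = I^{2}$
$E{\left(r \right)} = 2 + 3 r$
$L = - \frac{2512606}{6494085}$ ($L = \frac{2 + 3 \left(44 - -14\right)}{-9451 - -17866} + \frac{13848}{-33956} = \frac{2 + 3 \left(44 + 14\right)}{-9451 + 17866} + 13848 \left(- \frac{1}{33956}\right) = \frac{2 + 3 \cdot 58}{8415} - \frac{3462}{8489} = \left(2 + 174\right) \frac{1}{8415} - \frac{3462}{8489} = 176 \cdot \frac{1}{8415} - \frac{3462}{8489} = \frac{16}{765} - \frac{3462}{8489} = - \frac{2512606}{6494085} \approx -0.38691$)
$\frac{1}{L + 566 c{\left(3 \right)}} = \frac{1}{- \frac{2512606}{6494085} + 566 \cdot 3^{2}} = \frac{1}{- \frac{2512606}{6494085} + 566 \cdot 9} = \frac{1}{- \frac{2512606}{6494085} + 5094} = \frac{1}{\frac{33078356384}{6494085}} = \frac{6494085}{33078356384}$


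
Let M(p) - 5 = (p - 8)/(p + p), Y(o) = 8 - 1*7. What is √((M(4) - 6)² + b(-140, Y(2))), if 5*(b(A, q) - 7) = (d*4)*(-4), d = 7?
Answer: I*√1315/10 ≈ 3.6263*I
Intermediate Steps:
Y(o) = 1 (Y(o) = 8 - 7 = 1)
b(A, q) = -77/5 (b(A, q) = 7 + ((7*4)*(-4))/5 = 7 + (28*(-4))/5 = 7 + (⅕)*(-112) = 7 - 112/5 = -77/5)
M(p) = 5 + (-8 + p)/(2*p) (M(p) = 5 + (p - 8)/(p + p) = 5 + (-8 + p)/((2*p)) = 5 + (-8 + p)*(1/(2*p)) = 5 + (-8 + p)/(2*p))
√((M(4) - 6)² + b(-140, Y(2))) = √(((11/2 - 4/4) - 6)² - 77/5) = √(((11/2 - 4*¼) - 6)² - 77/5) = √(((11/2 - 1) - 6)² - 77/5) = √((9/2 - 6)² - 77/5) = √((-3/2)² - 77/5) = √(9/4 - 77/5) = √(-263/20) = I*√1315/10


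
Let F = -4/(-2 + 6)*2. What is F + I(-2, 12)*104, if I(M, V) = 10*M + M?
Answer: -2290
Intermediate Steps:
I(M, V) = 11*M
F = -2 (F = -4/4*2 = -4*¼*2 = -1*2 = -2)
F + I(-2, 12)*104 = -2 + (11*(-2))*104 = -2 - 22*104 = -2 - 2288 = -2290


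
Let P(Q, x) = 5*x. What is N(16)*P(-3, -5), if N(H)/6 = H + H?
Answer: -4800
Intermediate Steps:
N(H) = 12*H (N(H) = 6*(H + H) = 6*(2*H) = 12*H)
N(16)*P(-3, -5) = (12*16)*(5*(-5)) = 192*(-25) = -4800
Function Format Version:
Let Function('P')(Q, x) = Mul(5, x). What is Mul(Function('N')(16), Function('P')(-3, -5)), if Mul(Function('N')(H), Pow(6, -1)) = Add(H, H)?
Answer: -4800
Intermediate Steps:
Function('N')(H) = Mul(12, H) (Function('N')(H) = Mul(6, Add(H, H)) = Mul(6, Mul(2, H)) = Mul(12, H))
Mul(Function('N')(16), Function('P')(-3, -5)) = Mul(Mul(12, 16), Mul(5, -5)) = Mul(192, -25) = -4800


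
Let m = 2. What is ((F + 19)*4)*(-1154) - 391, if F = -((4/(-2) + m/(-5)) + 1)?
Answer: -472787/5 ≈ -94557.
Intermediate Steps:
F = 7/5 (F = -((4/(-2) + 2/(-5)) + 1) = -((4*(-½) + 2*(-⅕)) + 1) = -((-2 - ⅖) + 1) = -(-12/5 + 1) = -1*(-7/5) = 7/5 ≈ 1.4000)
((F + 19)*4)*(-1154) - 391 = ((7/5 + 19)*4)*(-1154) - 391 = ((102/5)*4)*(-1154) - 391 = (408/5)*(-1154) - 391 = -470832/5 - 391 = -472787/5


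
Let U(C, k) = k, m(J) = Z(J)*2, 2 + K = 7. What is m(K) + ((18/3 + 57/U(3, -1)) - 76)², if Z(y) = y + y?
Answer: 16149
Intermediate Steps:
K = 5 (K = -2 + 7 = 5)
Z(y) = 2*y
m(J) = 4*J (m(J) = (2*J)*2 = 4*J)
m(K) + ((18/3 + 57/U(3, -1)) - 76)² = 4*5 + ((18/3 + 57/(-1)) - 76)² = 20 + ((18*(⅓) + 57*(-1)) - 76)² = 20 + ((6 - 57) - 76)² = 20 + (-51 - 76)² = 20 + (-127)² = 20 + 16129 = 16149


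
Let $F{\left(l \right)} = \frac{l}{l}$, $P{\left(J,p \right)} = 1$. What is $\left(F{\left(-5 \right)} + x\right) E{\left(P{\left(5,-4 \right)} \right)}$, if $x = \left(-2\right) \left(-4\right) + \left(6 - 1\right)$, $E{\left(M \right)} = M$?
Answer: $14$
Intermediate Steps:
$x = 13$ ($x = 8 + \left(6 - 1\right) = 8 + 5 = 13$)
$F{\left(l \right)} = 1$
$\left(F{\left(-5 \right)} + x\right) E{\left(P{\left(5,-4 \right)} \right)} = \left(1 + 13\right) 1 = 14 \cdot 1 = 14$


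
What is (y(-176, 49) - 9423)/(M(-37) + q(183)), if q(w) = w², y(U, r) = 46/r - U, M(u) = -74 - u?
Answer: -453057/1639148 ≈ -0.27640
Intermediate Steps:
y(U, r) = -U + 46/r
(y(-176, 49) - 9423)/(M(-37) + q(183)) = ((-1*(-176) + 46/49) - 9423)/((-74 - 1*(-37)) + 183²) = ((176 + 46*(1/49)) - 9423)/((-74 + 37) + 33489) = ((176 + 46/49) - 9423)/(-37 + 33489) = (8670/49 - 9423)/33452 = -453057/49*1/33452 = -453057/1639148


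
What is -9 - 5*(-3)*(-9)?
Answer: -144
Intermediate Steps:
-9 - 5*(-3)*(-9) = -9 + 15*(-9) = -9 - 135 = -144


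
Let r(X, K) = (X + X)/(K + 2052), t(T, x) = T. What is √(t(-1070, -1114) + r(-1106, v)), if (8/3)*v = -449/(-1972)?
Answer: I*√1122550063204220958/32373699 ≈ 32.727*I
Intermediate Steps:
v = 1347/15776 (v = 3*(-449/(-1972))/8 = 3*(-449*(-1/1972))/8 = (3/8)*(449/1972) = 1347/15776 ≈ 0.085383)
r(X, K) = 2*X/(2052 + K) (r(X, K) = (2*X)/(2052 + K) = 2*X/(2052 + K))
√(t(-1070, -1114) + r(-1106, v)) = √(-1070 + 2*(-1106)/(2052 + 1347/15776)) = √(-1070 + 2*(-1106)/(32373699/15776)) = √(-1070 + 2*(-1106)*(15776/32373699)) = √(-1070 - 34896512/32373699) = √(-34674754442/32373699) = I*√1122550063204220958/32373699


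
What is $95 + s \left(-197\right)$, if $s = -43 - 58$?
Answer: $19992$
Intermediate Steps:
$s = -101$ ($s = -43 - 58 = -101$)
$95 + s \left(-197\right) = 95 - -19897 = 95 + 19897 = 19992$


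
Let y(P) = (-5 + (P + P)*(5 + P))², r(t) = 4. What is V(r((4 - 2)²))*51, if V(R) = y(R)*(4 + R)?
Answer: 1831512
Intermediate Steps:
y(P) = (-5 + 2*P*(5 + P))² (y(P) = (-5 + (2*P)*(5 + P))² = (-5 + 2*P*(5 + P))²)
V(R) = (-5 + 2*R² + 10*R)²*(4 + R)
V(r((4 - 2)²))*51 = ((-5 + 2*4² + 10*4)²*(4 + 4))*51 = ((-5 + 2*16 + 40)²*8)*51 = ((-5 + 32 + 40)²*8)*51 = (67²*8)*51 = (4489*8)*51 = 35912*51 = 1831512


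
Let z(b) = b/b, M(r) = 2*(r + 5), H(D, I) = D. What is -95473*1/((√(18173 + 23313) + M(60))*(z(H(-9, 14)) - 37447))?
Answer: -6205745/460323678 + 95473*√41486/920647356 ≈ 0.0076409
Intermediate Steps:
M(r) = 10 + 2*r (M(r) = 2*(5 + r) = 10 + 2*r)
z(b) = 1
-95473*1/((√(18173 + 23313) + M(60))*(z(H(-9, 14)) - 37447)) = -95473*1/((1 - 37447)*(√(18173 + 23313) + (10 + 2*60))) = -95473*(-1/(37446*(√41486 + (10 + 120)))) = -95473*(-1/(37446*(√41486 + 130))) = -95473*(-1/(37446*(130 + √41486))) = -95473/(-4867980 - 37446*√41486)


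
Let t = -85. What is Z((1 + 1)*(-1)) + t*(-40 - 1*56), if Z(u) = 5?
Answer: 8165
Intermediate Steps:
Z((1 + 1)*(-1)) + t*(-40 - 1*56) = 5 - 85*(-40 - 1*56) = 5 - 85*(-40 - 56) = 5 - 85*(-96) = 5 + 8160 = 8165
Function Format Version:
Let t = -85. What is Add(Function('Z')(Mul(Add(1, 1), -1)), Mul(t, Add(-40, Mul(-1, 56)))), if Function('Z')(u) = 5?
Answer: 8165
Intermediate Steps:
Add(Function('Z')(Mul(Add(1, 1), -1)), Mul(t, Add(-40, Mul(-1, 56)))) = Add(5, Mul(-85, Add(-40, Mul(-1, 56)))) = Add(5, Mul(-85, Add(-40, -56))) = Add(5, Mul(-85, -96)) = Add(5, 8160) = 8165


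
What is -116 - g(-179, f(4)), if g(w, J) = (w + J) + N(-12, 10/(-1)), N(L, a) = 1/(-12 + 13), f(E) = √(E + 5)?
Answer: 59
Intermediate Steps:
f(E) = √(5 + E)
N(L, a) = 1 (N(L, a) = 1/1 = 1)
g(w, J) = 1 + J + w (g(w, J) = (w + J) + 1 = (J + w) + 1 = 1 + J + w)
-116 - g(-179, f(4)) = -116 - (1 + √(5 + 4) - 179) = -116 - (1 + √9 - 179) = -116 - (1 + 3 - 179) = -116 - 1*(-175) = -116 + 175 = 59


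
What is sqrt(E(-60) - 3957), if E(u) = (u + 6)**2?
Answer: I*sqrt(1041) ≈ 32.265*I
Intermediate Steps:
E(u) = (6 + u)**2
sqrt(E(-60) - 3957) = sqrt((6 - 60)**2 - 3957) = sqrt((-54)**2 - 3957) = sqrt(2916 - 3957) = sqrt(-1041) = I*sqrt(1041)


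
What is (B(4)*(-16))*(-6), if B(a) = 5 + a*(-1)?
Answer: 96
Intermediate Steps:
B(a) = 5 - a
(B(4)*(-16))*(-6) = ((5 - 1*4)*(-16))*(-6) = ((5 - 4)*(-16))*(-6) = (1*(-16))*(-6) = -16*(-6) = 96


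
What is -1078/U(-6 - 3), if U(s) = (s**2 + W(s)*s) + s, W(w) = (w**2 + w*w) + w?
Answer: 1078/1305 ≈ 0.82605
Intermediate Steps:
W(w) = w + 2*w**2 (W(w) = (w**2 + w**2) + w = 2*w**2 + w = w + 2*w**2)
U(s) = s + s**2 + s**2*(1 + 2*s) (U(s) = (s**2 + (s*(1 + 2*s))*s) + s = (s**2 + s**2*(1 + 2*s)) + s = s + s**2 + s**2*(1 + 2*s))
-1078/U(-6 - 3) = -1078*1/((-6 - 3)*(1 + (-6 - 3) + (-6 - 3)*(1 + 2*(-6 - 3)))) = -1078*(-1/(9*(1 - 9 - 9*(1 + 2*(-9))))) = -1078*(-1/(9*(1 - 9 - 9*(1 - 18)))) = -1078*(-1/(9*(1 - 9 - 9*(-17)))) = -1078*(-1/(9*(1 - 9 + 153))) = -1078/((-9*145)) = -1078/(-1305) = -1078*(-1/1305) = 1078/1305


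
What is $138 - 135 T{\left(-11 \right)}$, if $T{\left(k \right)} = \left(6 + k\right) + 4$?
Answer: $273$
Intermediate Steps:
$T{\left(k \right)} = 10 + k$
$138 - 135 T{\left(-11 \right)} = 138 - 135 \left(10 - 11\right) = 138 - -135 = 138 + 135 = 273$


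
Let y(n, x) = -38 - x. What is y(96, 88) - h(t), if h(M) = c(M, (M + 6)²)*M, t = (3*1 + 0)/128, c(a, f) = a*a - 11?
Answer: -263700507/2097152 ≈ -125.74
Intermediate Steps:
c(a, f) = -11 + a² (c(a, f) = a² - 11 = -11 + a²)
t = 3/128 (t = (3 + 0)*(1/128) = 3*(1/128) = 3/128 ≈ 0.023438)
h(M) = M*(-11 + M²) (h(M) = (-11 + M²)*M = M*(-11 + M²))
y(96, 88) - h(t) = (-38 - 1*88) - 3*(-11 + (3/128)²)/128 = (-38 - 88) - 3*(-11 + 9/16384)/128 = -126 - 3*(-180215)/(128*16384) = -126 - 1*(-540645/2097152) = -126 + 540645/2097152 = -263700507/2097152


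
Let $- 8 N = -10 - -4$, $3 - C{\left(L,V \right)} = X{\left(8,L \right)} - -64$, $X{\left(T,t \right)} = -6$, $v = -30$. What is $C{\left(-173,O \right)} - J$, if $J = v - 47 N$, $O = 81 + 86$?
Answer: $\frac{41}{4} \approx 10.25$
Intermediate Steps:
$O = 167$
$C{\left(L,V \right)} = -55$ ($C{\left(L,V \right)} = 3 - \left(-6 - -64\right) = 3 - \left(-6 + 64\right) = 3 - 58 = -55$)
$N = \frac{3}{4}$ ($N = - \frac{-10 - -4}{8} = - \frac{-10 + 4}{8} = \left(- \frac{1}{8}\right) \left(-6\right) = \frac{3}{4} \approx 0.75$)
$J = - \frac{261}{4}$ ($J = -30 - \frac{141}{4} = - \frac{261}{4} \approx -65.25$)
$C{\left(-173,O \right)} - J = -55 - - \frac{261}{4} = -55 + \frac{261}{4} = \frac{41}{4}$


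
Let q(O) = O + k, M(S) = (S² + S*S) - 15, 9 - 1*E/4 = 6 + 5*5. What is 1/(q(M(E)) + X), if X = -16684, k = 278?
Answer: -1/933 ≈ -0.0010718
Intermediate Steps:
E = -88 (E = 36 - 4*(6 + 5*5) = 36 - 4*(6 + 25) = 36 - 4*31 = 36 - 124 = -88)
M(S) = -15 + 2*S² (M(S) = (S² + S²) - 15 = 2*S² - 15 = -15 + 2*S²)
q(O) = 278 + O (q(O) = O + 278 = 278 + O)
1/(q(M(E)) + X) = 1/((278 + (-15 + 2*(-88)²)) - 16684) = 1/((278 + (-15 + 2*7744)) - 16684) = 1/((278 + (-15 + 15488)) - 16684) = 1/((278 + 15473) - 16684) = 1/(15751 - 16684) = 1/(-933) = -1/933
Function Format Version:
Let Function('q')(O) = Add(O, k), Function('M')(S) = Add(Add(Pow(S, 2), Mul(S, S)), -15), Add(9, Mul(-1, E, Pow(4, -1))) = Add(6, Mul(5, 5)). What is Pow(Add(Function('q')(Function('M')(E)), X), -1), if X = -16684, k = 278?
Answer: Rational(-1, 933) ≈ -0.0010718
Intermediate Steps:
E = -88 (E = Add(36, Mul(-4, Add(6, Mul(5, 5)))) = Add(36, Mul(-4, Add(6, 25))) = Add(36, Mul(-4, 31)) = Add(36, -124) = -88)
Function('M')(S) = Add(-15, Mul(2, Pow(S, 2))) (Function('M')(S) = Add(Add(Pow(S, 2), Pow(S, 2)), -15) = Add(Mul(2, Pow(S, 2)), -15) = Add(-15, Mul(2, Pow(S, 2))))
Function('q')(O) = Add(278, O) (Function('q')(O) = Add(O, 278) = Add(278, O))
Pow(Add(Function('q')(Function('M')(E)), X), -1) = Pow(Add(Add(278, Add(-15, Mul(2, Pow(-88, 2)))), -16684), -1) = Pow(Add(Add(278, Add(-15, Mul(2, 7744))), -16684), -1) = Pow(Add(Add(278, Add(-15, 15488)), -16684), -1) = Pow(Add(Add(278, 15473), -16684), -1) = Pow(Add(15751, -16684), -1) = Pow(-933, -1) = Rational(-1, 933)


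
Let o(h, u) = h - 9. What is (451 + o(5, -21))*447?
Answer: 199809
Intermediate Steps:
o(h, u) = -9 + h
(451 + o(5, -21))*447 = (451 + (-9 + 5))*447 = (451 - 4)*447 = 447*447 = 199809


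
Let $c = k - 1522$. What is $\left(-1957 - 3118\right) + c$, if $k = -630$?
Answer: $-7227$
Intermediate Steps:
$c = -2152$ ($c = -630 - 1522 = -2152$)
$\left(-1957 - 3118\right) + c = \left(-1957 - 3118\right) - 2152 = -5075 - 2152 = -7227$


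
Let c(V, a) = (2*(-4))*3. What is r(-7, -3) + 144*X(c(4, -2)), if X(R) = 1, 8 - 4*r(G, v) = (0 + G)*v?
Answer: 563/4 ≈ 140.75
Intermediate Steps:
r(G, v) = 2 - G*v/4 (r(G, v) = 2 - (0 + G)*v/4 = 2 - G*v/4)
c(V, a) = -24 (c(V, a) = -8*3 = -24)
r(-7, -3) + 144*X(c(4, -2)) = (2 - 1/4*(-7)*(-3)) + 144*1 = (2 - 21/4) + 144 = -13/4 + 144 = 563/4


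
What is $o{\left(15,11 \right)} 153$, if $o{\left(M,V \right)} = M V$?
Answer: $25245$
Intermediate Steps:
$o{\left(15,11 \right)} 153 = 15 \cdot 11 \cdot 153 = 165 \cdot 153 = 25245$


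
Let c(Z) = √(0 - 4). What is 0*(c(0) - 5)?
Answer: 0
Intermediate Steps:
c(Z) = 2*I (c(Z) = √(-4) = 2*I)
0*(c(0) - 5) = 0*(2*I - 5) = 0*(-5 + 2*I) = 0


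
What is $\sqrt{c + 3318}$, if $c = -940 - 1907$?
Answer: $\sqrt{471} \approx 21.703$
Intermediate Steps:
$c = -2847$
$\sqrt{c + 3318} = \sqrt{-2847 + 3318} = \sqrt{471}$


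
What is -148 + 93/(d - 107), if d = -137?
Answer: -36205/244 ≈ -148.38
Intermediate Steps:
-148 + 93/(d - 107) = -148 + 93/(-137 - 107) = -148 + 93/(-244) = -148 + 93*(-1/244) = -148 - 93/244 = -36205/244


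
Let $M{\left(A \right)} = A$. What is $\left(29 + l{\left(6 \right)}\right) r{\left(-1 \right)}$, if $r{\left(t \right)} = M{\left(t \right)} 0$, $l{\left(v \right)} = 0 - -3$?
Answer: $0$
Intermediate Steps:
$l{\left(v \right)} = 3$ ($l{\left(v \right)} = 0 + 3 = 3$)
$r{\left(t \right)} = 0$ ($r{\left(t \right)} = t 0 = 0$)
$\left(29 + l{\left(6 \right)}\right) r{\left(-1 \right)} = \left(29 + 3\right) 0 = 32 \cdot 0 = 0$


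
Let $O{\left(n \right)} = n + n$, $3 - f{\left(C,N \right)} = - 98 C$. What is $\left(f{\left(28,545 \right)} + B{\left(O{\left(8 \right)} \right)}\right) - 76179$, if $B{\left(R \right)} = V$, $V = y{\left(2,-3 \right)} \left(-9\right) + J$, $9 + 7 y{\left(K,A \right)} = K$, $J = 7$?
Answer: $-73416$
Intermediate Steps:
$f{\left(C,N \right)} = 3 + 98 C$ ($f{\left(C,N \right)} = 3 - - 98 C = 3 + 98 C$)
$O{\left(n \right)} = 2 n$
$y{\left(K,A \right)} = - \frac{9}{7} + \frac{K}{7}$
$V = 16$ ($V = \left(- \frac{9}{7} + \frac{1}{7} \cdot 2\right) \left(-9\right) + 7 = \left(- \frac{9}{7} + \frac{2}{7}\right) \left(-9\right) + 7 = \left(-1\right) \left(-9\right) + 7 = 9 + 7 = 16$)
$B{\left(R \right)} = 16$
$\left(f{\left(28,545 \right)} + B{\left(O{\left(8 \right)} \right)}\right) - 76179 = \left(\left(3 + 98 \cdot 28\right) + 16\right) - 76179 = \left(\left(3 + 2744\right) + 16\right) - 76179 = \left(2747 + 16\right) - 76179 = 2763 - 76179 = -73416$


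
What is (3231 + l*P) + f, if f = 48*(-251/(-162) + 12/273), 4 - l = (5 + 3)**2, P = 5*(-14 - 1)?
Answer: 19182979/2457 ≈ 7807.5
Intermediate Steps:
P = -75 (P = 5*(-15) = -75)
l = -60 (l = 4 - (5 + 3)**2 = 4 - 1*8**2 = 4 - 1*64 = 4 - 64 = -60)
f = 187912/2457 (f = 48*(-251*(-1/162) + 12*(1/273)) = 48*(251/162 + 4/91) = 48*(23489/14742) = 187912/2457 ≈ 76.480)
(3231 + l*P) + f = (3231 - 60*(-75)) + 187912/2457 = (3231 + 4500) + 187912/2457 = 7731 + 187912/2457 = 19182979/2457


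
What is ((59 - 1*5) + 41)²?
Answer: 9025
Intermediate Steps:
((59 - 1*5) + 41)² = ((59 - 5) + 41)² = (54 + 41)² = 95² = 9025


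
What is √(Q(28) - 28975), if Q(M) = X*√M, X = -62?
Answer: √(-28975 - 124*√7) ≈ 171.18*I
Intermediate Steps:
Q(M) = -62*√M
√(Q(28) - 28975) = √(-124*√7 - 28975) = √(-28975 - 124*√7)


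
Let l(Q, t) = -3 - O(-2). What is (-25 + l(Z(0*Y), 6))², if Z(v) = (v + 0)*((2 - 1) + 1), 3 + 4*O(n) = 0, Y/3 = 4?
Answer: 11881/16 ≈ 742.56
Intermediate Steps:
Y = 12 (Y = 3*4 = 12)
O(n) = -¾ (O(n) = -¾ + (¼)*0 = -¾ + 0 = -¾)
Z(v) = 2*v (Z(v) = v*(1 + 1) = v*2 = 2*v)
l(Q, t) = -9/4 (l(Q, t) = -3 - 1*(-¾) = -3 + ¾ = -9/4)
(-25 + l(Z(0*Y), 6))² = (-25 - 9/4)² = (-109/4)² = 11881/16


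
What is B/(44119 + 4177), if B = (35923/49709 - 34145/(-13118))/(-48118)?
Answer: -2168551719/1515379415850482336 ≈ -1.4310e-9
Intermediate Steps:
B = -2168551719/31376913530116 (B = (35923*(1/49709) - 34145*(-1/13118))*(-1/48118) = (35923/49709 + 34145/13118)*(-1/48118) = (2168551719/652082662)*(-1/48118) = -2168551719/31376913530116 ≈ -6.9113e-5)
B/(44119 + 4177) = -2168551719/(31376913530116*(44119 + 4177)) = -2168551719/31376913530116/48296 = -2168551719/31376913530116*1/48296 = -2168551719/1515379415850482336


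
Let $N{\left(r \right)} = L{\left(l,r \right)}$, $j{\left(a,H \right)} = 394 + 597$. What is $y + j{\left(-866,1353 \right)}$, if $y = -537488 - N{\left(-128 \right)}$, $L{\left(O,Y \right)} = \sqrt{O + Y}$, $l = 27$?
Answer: $-536497 - i \sqrt{101} \approx -5.365 \cdot 10^{5} - 10.05 i$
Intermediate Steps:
$j{\left(a,H \right)} = 991$
$N{\left(r \right)} = \sqrt{27 + r}$
$y = -537488 - i \sqrt{101}$ ($y = -537488 - \sqrt{27 - 128} = -537488 - \sqrt{-101} = -537488 - i \sqrt{101} \approx -5.3749 \cdot 10^{5} - 10.05 i$)
$y + j{\left(-866,1353 \right)} = \left(-537488 - i \sqrt{101}\right) + 991 = -536497 - i \sqrt{101}$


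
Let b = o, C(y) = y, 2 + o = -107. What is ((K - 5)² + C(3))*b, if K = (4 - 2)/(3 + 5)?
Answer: -44581/16 ≈ -2786.3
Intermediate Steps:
o = -109 (o = -2 - 107 = -109)
K = ¼ (K = 2/8 = 2*(⅛) = ¼ ≈ 0.25000)
b = -109
((K - 5)² + C(3))*b = ((¼ - 5)² + 3)*(-109) = ((-19/4)² + 3)*(-109) = (361/16 + 3)*(-109) = (409/16)*(-109) = -44581/16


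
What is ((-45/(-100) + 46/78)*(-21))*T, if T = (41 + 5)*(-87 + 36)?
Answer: 6659121/130 ≈ 51224.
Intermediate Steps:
T = -2346 (T = 46*(-51) = -2346)
((-45/(-100) + 46/78)*(-21))*T = ((-45/(-100) + 46/78)*(-21))*(-2346) = ((-45*(-1/100) + 46*(1/78))*(-21))*(-2346) = ((9/20 + 23/39)*(-21))*(-2346) = ((811/780)*(-21))*(-2346) = -5677/260*(-2346) = 6659121/130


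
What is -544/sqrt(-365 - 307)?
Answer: 68*I*sqrt(42)/21 ≈ 20.985*I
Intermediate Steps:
-544/sqrt(-365 - 307) = -544*(-I*sqrt(42)/168) = -(-68)*I*sqrt(42)/21 = 68*I*sqrt(42)/21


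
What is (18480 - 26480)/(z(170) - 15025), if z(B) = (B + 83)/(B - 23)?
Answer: 588000/1104211 ≈ 0.53251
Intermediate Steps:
z(B) = (83 + B)/(-23 + B)
(18480 - 26480)/(z(170) - 15025) = (18480 - 26480)/((83 + 170)/(-23 + 170) - 15025) = -8000/(253/147 - 15025) = -8000/(-2208422/147) = -8000*(-147/2208422) = 588000/1104211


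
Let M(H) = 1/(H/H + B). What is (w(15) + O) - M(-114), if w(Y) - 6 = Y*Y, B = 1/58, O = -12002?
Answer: -694547/59 ≈ -11772.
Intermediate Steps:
B = 1/58 ≈ 0.017241
w(Y) = 6 + Y**2 (w(Y) = 6 + Y*Y = 6 + Y**2)
M(H) = 58/59 (M(H) = 1/(H/H + 1/58) = 1/(1 + 1/58) = 1/(59/58) = 58/59)
(w(15) + O) - M(-114) = ((6 + 15**2) - 12002) - 1*58/59 = ((6 + 225) - 12002) - 58/59 = (231 - 12002) - 58/59 = -11771 - 58/59 = -694547/59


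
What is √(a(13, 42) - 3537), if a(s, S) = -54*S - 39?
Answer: 2*I*√1461 ≈ 76.446*I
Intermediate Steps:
a(s, S) = -39 - 54*S
√(a(13, 42) - 3537) = √((-39 - 54*42) - 3537) = √((-39 - 2268) - 3537) = √(-2307 - 3537) = √(-5844) = 2*I*√1461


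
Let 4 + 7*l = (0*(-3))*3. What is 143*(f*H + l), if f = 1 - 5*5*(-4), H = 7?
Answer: 707135/7 ≈ 1.0102e+5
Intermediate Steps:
f = 101 (f = 1 - 25*(-4) = 1 + 100 = 101)
l = -4/7 (l = -4/7 + ((0*(-3))*3)/7 = -4/7 + (0*3)/7 = -4/7 + (1/7)*0 = -4/7 + 0 = -4/7 ≈ -0.57143)
143*(f*H + l) = 143*(101*7 - 4/7) = 143*(707 - 4/7) = 143*(4945/7) = 707135/7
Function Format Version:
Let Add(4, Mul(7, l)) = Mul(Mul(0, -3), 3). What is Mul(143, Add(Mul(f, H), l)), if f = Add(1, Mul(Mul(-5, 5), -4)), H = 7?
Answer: Rational(707135, 7) ≈ 1.0102e+5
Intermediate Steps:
f = 101 (f = Add(1, Mul(-25, -4)) = Add(1, 100) = 101)
l = Rational(-4, 7) (l = Add(Rational(-4, 7), Mul(Rational(1, 7), Mul(Mul(0, -3), 3))) = Add(Rational(-4, 7), Mul(Rational(1, 7), Mul(0, 3))) = Add(Rational(-4, 7), Mul(Rational(1, 7), 0)) = Add(Rational(-4, 7), 0) = Rational(-4, 7) ≈ -0.57143)
Mul(143, Add(Mul(f, H), l)) = Mul(143, Add(Mul(101, 7), Rational(-4, 7))) = Mul(143, Add(707, Rational(-4, 7))) = Mul(143, Rational(4945, 7)) = Rational(707135, 7)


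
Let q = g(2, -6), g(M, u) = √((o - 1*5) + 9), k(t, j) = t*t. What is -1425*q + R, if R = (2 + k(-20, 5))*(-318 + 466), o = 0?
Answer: 56646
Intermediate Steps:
k(t, j) = t²
g(M, u) = 2 (g(M, u) = √((0 - 1*5) + 9) = √((0 - 5) + 9) = √(-5 + 9) = √4 = 2)
q = 2
R = 59496 (R = (2 + (-20)²)*(-318 + 466) = (2 + 400)*148 = 402*148 = 59496)
-1425*q + R = -1425*2 + 59496 = -2850 + 59496 = 56646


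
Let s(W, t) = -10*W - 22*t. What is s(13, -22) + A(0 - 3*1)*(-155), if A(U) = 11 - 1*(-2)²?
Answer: -731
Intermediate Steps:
s(W, t) = -22*t - 10*W
A(U) = 7 (A(U) = 11 - 1*4 = 11 - 4 = 7)
s(13, -22) + A(0 - 3*1)*(-155) = (-22*(-22) - 10*13) + 7*(-155) = (484 - 130) - 1085 = 354 - 1085 = -731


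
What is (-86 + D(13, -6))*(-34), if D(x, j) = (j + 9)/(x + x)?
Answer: 37961/13 ≈ 2920.1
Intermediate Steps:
D(x, j) = (9 + j)/(2*x) (D(x, j) = (9 + j)/((2*x)) = (9 + j)*(1/(2*x)) = (9 + j)/(2*x))
(-86 + D(13, -6))*(-34) = (-86 + (½)*(9 - 6)/13)*(-34) = (-86 + (½)*(1/13)*3)*(-34) = (-86 + 3/26)*(-34) = -2233/26*(-34) = 37961/13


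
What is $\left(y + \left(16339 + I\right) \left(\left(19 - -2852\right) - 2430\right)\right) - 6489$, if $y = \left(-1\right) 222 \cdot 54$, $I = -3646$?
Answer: $5579136$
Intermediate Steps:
$y = -11988$ ($y = \left(-222\right) 54 = -11988$)
$\left(y + \left(16339 + I\right) \left(\left(19 - -2852\right) - 2430\right)\right) - 6489 = \left(-11988 + \left(16339 - 3646\right) \left(\left(19 - -2852\right) - 2430\right)\right) - 6489 = \left(-11988 + 12693 \left(\left(19 + 2852\right) - 2430\right)\right) - 6489 = \left(-11988 + 12693 \left(2871 - 2430\right)\right) - 6489 = \left(-11988 + 12693 \cdot 441\right) - 6489 = \left(-11988 + 5597613\right) - 6489 = 5585625 - 6489 = 5579136$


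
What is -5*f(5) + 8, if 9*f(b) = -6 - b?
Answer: 127/9 ≈ 14.111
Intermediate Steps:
f(b) = -⅔ - b/9 (f(b) = (-6 - b)/9 = -⅔ - b/9)
-5*f(5) + 8 = -5*(-⅔ - ⅑*5) + 8 = -5*(-⅔ - 5/9) + 8 = -5*(-11/9) + 8 = 55/9 + 8 = 127/9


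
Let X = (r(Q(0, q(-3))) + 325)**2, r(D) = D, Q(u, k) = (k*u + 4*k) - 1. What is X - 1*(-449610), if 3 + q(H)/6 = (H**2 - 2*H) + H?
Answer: 741210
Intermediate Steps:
q(H) = -18 - 6*H + 6*H**2 (q(H) = -18 + 6*((H**2 - 2*H) + H) = -18 + 6*(H**2 - H) = -18 + (-6*H + 6*H**2) = -18 - 6*H + 6*H**2)
Q(u, k) = -1 + 4*k + k*u (Q(u, k) = (4*k + k*u) - 1 = -1 + 4*k + k*u)
X = 291600 (X = ((-1 + 4*(-18 - 6*(-3) + 6*(-3)**2) + (-18 - 6*(-3) + 6*(-3)**2)*0) + 325)**2 = ((-1 + 4*(-18 + 18 + 6*9) + (-18 + 18 + 6*9)*0) + 325)**2 = ((-1 + 4*(-18 + 18 + 54) + (-18 + 18 + 54)*0) + 325)**2 = ((-1 + 4*54 + 54*0) + 325)**2 = ((-1 + 216 + 0) + 325)**2 = (215 + 325)**2 = 540**2 = 291600)
X - 1*(-449610) = 291600 - 1*(-449610) = 291600 + 449610 = 741210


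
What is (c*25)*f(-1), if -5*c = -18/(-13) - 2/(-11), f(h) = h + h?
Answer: 2240/143 ≈ 15.664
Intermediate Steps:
f(h) = 2*h
c = -224/715 (c = -(-18/(-13) - 2/(-11))/5 = -(-18*(-1/13) - 2*(-1/11))/5 = -(18/13 + 2/11)/5 = -⅕*224/143 = -224/715 ≈ -0.31329)
(c*25)*f(-1) = (-224/715*25)*(2*(-1)) = -1120/143*(-2) = 2240/143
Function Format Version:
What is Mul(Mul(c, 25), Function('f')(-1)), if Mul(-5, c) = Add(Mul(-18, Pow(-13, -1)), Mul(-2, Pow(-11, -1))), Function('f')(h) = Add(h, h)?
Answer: Rational(2240, 143) ≈ 15.664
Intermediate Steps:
Function('f')(h) = Mul(2, h)
c = Rational(-224, 715) (c = Mul(Rational(-1, 5), Add(Mul(-18, Pow(-13, -1)), Mul(-2, Pow(-11, -1)))) = Mul(Rational(-1, 5), Add(Mul(-18, Rational(-1, 13)), Mul(-2, Rational(-1, 11)))) = Mul(Rational(-1, 5), Add(Rational(18, 13), Rational(2, 11))) = Mul(Rational(-1, 5), Rational(224, 143)) = Rational(-224, 715) ≈ -0.31329)
Mul(Mul(c, 25), Function('f')(-1)) = Mul(Mul(Rational(-224, 715), 25), Mul(2, -1)) = Mul(Rational(-1120, 143), -2) = Rational(2240, 143)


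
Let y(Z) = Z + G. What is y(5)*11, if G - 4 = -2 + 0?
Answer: 77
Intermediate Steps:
G = 2 (G = 4 + (-2 + 0) = 4 - 2 = 2)
y(Z) = 2 + Z (y(Z) = Z + 2 = 2 + Z)
y(5)*11 = (2 + 5)*11 = 7*11 = 77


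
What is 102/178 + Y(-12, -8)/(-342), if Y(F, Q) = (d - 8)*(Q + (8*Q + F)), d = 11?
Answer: 2215/1691 ≈ 1.3099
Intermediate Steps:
Y(F, Q) = 3*F + 27*Q (Y(F, Q) = (11 - 8)*(Q + (8*Q + F)) = 3*(Q + (F + 8*Q)) = 3*(F + 9*Q) = 3*F + 27*Q)
102/178 + Y(-12, -8)/(-342) = 102/178 + (3*(-12) + 27*(-8))/(-342) = 102*(1/178) + (-36 - 216)*(-1/342) = 51/89 - 252*(-1/342) = 51/89 + 14/19 = 2215/1691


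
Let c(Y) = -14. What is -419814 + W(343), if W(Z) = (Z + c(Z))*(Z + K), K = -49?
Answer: -323088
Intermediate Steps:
W(Z) = (-49 + Z)*(-14 + Z) (W(Z) = (Z - 14)*(Z - 49) = (-14 + Z)*(-49 + Z) = (-49 + Z)*(-14 + Z))
-419814 + W(343) = -419814 + (686 + 343² - 63*343) = -419814 + (686 + 117649 - 21609) = -419814 + 96726 = -323088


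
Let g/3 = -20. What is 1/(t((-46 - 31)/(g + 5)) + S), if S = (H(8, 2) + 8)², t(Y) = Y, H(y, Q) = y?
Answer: 5/1287 ≈ 0.0038850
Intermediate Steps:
g = -60 (g = 3*(-20) = -60)
S = 256 (S = (8 + 8)² = 16² = 256)
1/(t((-46 - 31)/(g + 5)) + S) = 1/((-46 - 31)/(-60 + 5) + 256) = 1/(-77/(-55) + 256) = 1/(-77*(-1/55) + 256) = 1/(7/5 + 256) = 1/(1287/5) = 5/1287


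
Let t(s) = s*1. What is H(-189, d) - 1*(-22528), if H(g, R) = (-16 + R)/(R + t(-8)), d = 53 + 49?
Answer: 1058859/47 ≈ 22529.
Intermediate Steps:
t(s) = s
d = 102
H(g, R) = (-16 + R)/(-8 + R) (H(g, R) = (-16 + R)/(R - 8) = (-16 + R)/(-8 + R))
H(-189, d) - 1*(-22528) = (-16 + 102)/(-8 + 102) - 1*(-22528) = 86/94 + 22528 = (1/94)*86 + 22528 = 43/47 + 22528 = 1058859/47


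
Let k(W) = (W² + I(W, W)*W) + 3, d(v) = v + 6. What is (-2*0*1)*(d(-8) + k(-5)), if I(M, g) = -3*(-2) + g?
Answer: 0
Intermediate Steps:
d(v) = 6 + v
I(M, g) = 6 + g
k(W) = 3 + W² + W*(6 + W) (k(W) = (W² + (6 + W)*W) + 3 = (W² + W*(6 + W)) + 3 = 3 + W² + W*(6 + W))
(-2*0*1)*(d(-8) + k(-5)) = (-2*0*1)*((6 - 8) + (3 + (-5)² - 5*(6 - 5))) = (0*1)*(-2 + (3 + 25 - 5*1)) = 0*(-2 + (3 + 25 - 5)) = 0*(-2 + 23) = 0*21 = 0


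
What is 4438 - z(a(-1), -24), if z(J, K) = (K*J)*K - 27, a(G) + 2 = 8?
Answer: 1009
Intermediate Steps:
a(G) = 6 (a(G) = -2 + 8 = 6)
z(J, K) = -27 + J*K**2 (z(J, K) = (J*K)*K - 27 = J*K**2 - 27 = -27 + J*K**2)
4438 - z(a(-1), -24) = 4438 - (-27 + 6*(-24)**2) = 4438 - (-27 + 6*576) = 4438 - (-27 + 3456) = 4438 - 1*3429 = 4438 - 3429 = 1009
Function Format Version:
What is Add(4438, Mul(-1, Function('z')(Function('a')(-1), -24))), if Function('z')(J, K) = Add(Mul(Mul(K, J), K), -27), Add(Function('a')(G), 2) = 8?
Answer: 1009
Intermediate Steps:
Function('a')(G) = 6 (Function('a')(G) = Add(-2, 8) = 6)
Function('z')(J, K) = Add(-27, Mul(J, Pow(K, 2))) (Function('z')(J, K) = Add(Mul(Mul(J, K), K), -27) = Add(Mul(J, Pow(K, 2)), -27) = Add(-27, Mul(J, Pow(K, 2))))
Add(4438, Mul(-1, Function('z')(Function('a')(-1), -24))) = Add(4438, Mul(-1, Add(-27, Mul(6, Pow(-24, 2))))) = Add(4438, Mul(-1, Add(-27, Mul(6, 576)))) = Add(4438, Mul(-1, Add(-27, 3456))) = Add(4438, Mul(-1, 3429)) = Add(4438, -3429) = 1009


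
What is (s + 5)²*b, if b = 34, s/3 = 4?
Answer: 9826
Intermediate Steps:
s = 12 (s = 3*4 = 12)
(s + 5)²*b = (12 + 5)²*34 = 17²*34 = 289*34 = 9826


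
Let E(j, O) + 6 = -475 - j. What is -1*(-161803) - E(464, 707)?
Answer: 162748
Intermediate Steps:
E(j, O) = -481 - j (E(j, O) = -6 + (-475 - j) = -481 - j)
-1*(-161803) - E(464, 707) = -1*(-161803) - (-481 - 1*464) = 161803 - (-481 - 464) = 161803 - 1*(-945) = 161803 + 945 = 162748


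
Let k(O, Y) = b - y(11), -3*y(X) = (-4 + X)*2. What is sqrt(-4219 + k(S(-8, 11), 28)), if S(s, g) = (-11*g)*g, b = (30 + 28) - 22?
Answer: I*sqrt(37605)/3 ≈ 64.64*I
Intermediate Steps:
y(X) = 8/3 - 2*X/3 (y(X) = -(-4 + X)*2/3 = -(-8 + 2*X)/3 = 8/3 - 2*X/3)
b = 36 (b = 58 - 22 = 36)
S(s, g) = -11*g**2
k(O, Y) = 122/3 (k(O, Y) = 36 - (8/3 - 2/3*11) = 36 - (8/3 - 22/3) = 36 - 1*(-14/3) = 36 + 14/3 = 122/3)
sqrt(-4219 + k(S(-8, 11), 28)) = sqrt(-4219 + 122/3) = sqrt(-12535/3) = I*sqrt(37605)/3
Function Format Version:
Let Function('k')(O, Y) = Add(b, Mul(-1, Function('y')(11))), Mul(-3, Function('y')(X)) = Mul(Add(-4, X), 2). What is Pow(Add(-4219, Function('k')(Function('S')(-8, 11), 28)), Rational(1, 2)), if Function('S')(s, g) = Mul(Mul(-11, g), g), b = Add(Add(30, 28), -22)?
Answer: Mul(Rational(1, 3), I, Pow(37605, Rational(1, 2))) ≈ Mul(64.640, I)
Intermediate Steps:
Function('y')(X) = Add(Rational(8, 3), Mul(Rational(-2, 3), X)) (Function('y')(X) = Mul(Rational(-1, 3), Mul(Add(-4, X), 2)) = Mul(Rational(-1, 3), Add(-8, Mul(2, X))) = Add(Rational(8, 3), Mul(Rational(-2, 3), X)))
b = 36 (b = Add(58, -22) = 36)
Function('S')(s, g) = Mul(-11, Pow(g, 2))
Function('k')(O, Y) = Rational(122, 3) (Function('k')(O, Y) = Add(36, Mul(-1, Add(Rational(8, 3), Mul(Rational(-2, 3), 11)))) = Add(36, Mul(-1, Add(Rational(8, 3), Rational(-22, 3)))) = Add(36, Mul(-1, Rational(-14, 3))) = Add(36, Rational(14, 3)) = Rational(122, 3))
Pow(Add(-4219, Function('k')(Function('S')(-8, 11), 28)), Rational(1, 2)) = Pow(Add(-4219, Rational(122, 3)), Rational(1, 2)) = Pow(Rational(-12535, 3), Rational(1, 2)) = Mul(Rational(1, 3), I, Pow(37605, Rational(1, 2)))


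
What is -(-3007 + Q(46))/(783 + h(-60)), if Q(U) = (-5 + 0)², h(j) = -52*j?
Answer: 994/1301 ≈ 0.76403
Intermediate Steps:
Q(U) = 25 (Q(U) = (-5)² = 25)
-(-3007 + Q(46))/(783 + h(-60)) = -(-3007 + 25)/(783 - 52*(-60)) = -(-2982)/(783 + 3120) = -(-2982)/3903 = -1*(-994/1301) = 994/1301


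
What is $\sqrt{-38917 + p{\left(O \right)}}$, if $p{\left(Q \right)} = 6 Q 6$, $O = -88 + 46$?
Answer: $i \sqrt{40429} \approx 201.07 i$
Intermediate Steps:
$O = -42$
$p{\left(Q \right)} = 36 Q$
$\sqrt{-38917 + p{\left(O \right)}} = \sqrt{-38917 + 36 \left(-42\right)} = \sqrt{-38917 - 1512} = \sqrt{-40429} = i \sqrt{40429}$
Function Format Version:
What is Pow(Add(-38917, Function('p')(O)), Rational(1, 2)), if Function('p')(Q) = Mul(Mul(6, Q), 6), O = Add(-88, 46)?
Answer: Mul(I, Pow(40429, Rational(1, 2))) ≈ Mul(201.07, I)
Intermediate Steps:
O = -42
Function('p')(Q) = Mul(36, Q)
Pow(Add(-38917, Function('p')(O)), Rational(1, 2)) = Pow(Add(-38917, Mul(36, -42)), Rational(1, 2)) = Pow(Add(-38917, -1512), Rational(1, 2)) = Pow(-40429, Rational(1, 2)) = Mul(I, Pow(40429, Rational(1, 2)))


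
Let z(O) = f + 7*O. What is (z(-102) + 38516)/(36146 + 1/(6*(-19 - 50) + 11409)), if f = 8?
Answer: 415720950/397425271 ≈ 1.0460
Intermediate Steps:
z(O) = 8 + 7*O
(z(-102) + 38516)/(36146 + 1/(6*(-19 - 50) + 11409)) = ((8 + 7*(-102)) + 38516)/(36146 + 1/(6*(-19 - 50) + 11409)) = ((8 - 714) + 38516)/(36146 + 1/(6*(-69) + 11409)) = (-706 + 38516)/(36146 + 1/(-414 + 11409)) = 37810/(36146 + 1/10995) = 37810/(397425271/10995) = 37810*(10995/397425271) = 415720950/397425271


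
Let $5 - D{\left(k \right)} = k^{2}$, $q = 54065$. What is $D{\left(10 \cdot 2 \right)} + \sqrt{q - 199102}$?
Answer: $-395 + i \sqrt{145037} \approx -395.0 + 380.84 i$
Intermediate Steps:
$D{\left(k \right)} = 5 - k^{2}$
$D{\left(10 \cdot 2 \right)} + \sqrt{q - 199102} = \left(5 - \left(10 \cdot 2\right)^{2}\right) + \sqrt{54065 - 199102} = \left(5 - 20^{2}\right) + \sqrt{-145037} = \left(5 - 400\right) + i \sqrt{145037} = -395 + i \sqrt{145037}$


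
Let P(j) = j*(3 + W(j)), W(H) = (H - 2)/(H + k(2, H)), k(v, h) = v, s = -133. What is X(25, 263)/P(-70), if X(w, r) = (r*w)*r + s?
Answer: -4899094/805 ≈ -6085.8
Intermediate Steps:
W(H) = (-2 + H)/(2 + H) (W(H) = (H - 2)/(H + 2) = (-2 + H)/(2 + H))
X(w, r) = -133 + w*r**2 (X(w, r) = (r*w)*r - 133 = w*r**2 - 133 = -133 + w*r**2)
P(j) = j*(3 + (-2 + j)/(2 + j))
X(25, 263)/P(-70) = (-133 + 25*263**2)/((4*(-70)*(1 - 70)/(2 - 70))) = (-133 + 25*69169)/((4*(-70)*(-69)/(-68))) = (-133 + 1729225)/((4*(-70)*(-1/68)*(-69))) = 1729092/(-4830/17) = 1729092*(-17/4830) = -4899094/805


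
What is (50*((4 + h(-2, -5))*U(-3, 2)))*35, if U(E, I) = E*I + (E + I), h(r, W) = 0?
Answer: -49000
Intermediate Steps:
U(E, I) = E + I + E*I
(50*((4 + h(-2, -5))*U(-3, 2)))*35 = (50*((4 + 0)*(-3 + 2 - 3*2)))*35 = (50*(4*(-3 + 2 - 6)))*35 = (50*(4*(-7)))*35 = (50*(-28))*35 = -1400*35 = -49000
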